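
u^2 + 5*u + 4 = (u + 1)*(u + 4)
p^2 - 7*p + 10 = (p - 5)*(p - 2)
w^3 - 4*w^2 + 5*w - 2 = (w - 2)*(w - 1)^2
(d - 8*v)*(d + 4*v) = d^2 - 4*d*v - 32*v^2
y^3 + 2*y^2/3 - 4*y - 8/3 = (y - 2)*(y + 2/3)*(y + 2)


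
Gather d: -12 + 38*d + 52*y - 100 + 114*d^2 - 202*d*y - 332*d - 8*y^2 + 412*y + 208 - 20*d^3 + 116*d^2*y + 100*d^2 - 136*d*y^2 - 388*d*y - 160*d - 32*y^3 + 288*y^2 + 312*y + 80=-20*d^3 + d^2*(116*y + 214) + d*(-136*y^2 - 590*y - 454) - 32*y^3 + 280*y^2 + 776*y + 176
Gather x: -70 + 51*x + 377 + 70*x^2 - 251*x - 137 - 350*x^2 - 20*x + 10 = -280*x^2 - 220*x + 180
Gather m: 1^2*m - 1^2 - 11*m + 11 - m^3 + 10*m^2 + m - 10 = -m^3 + 10*m^2 - 9*m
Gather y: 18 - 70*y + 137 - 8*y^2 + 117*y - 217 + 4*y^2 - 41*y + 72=-4*y^2 + 6*y + 10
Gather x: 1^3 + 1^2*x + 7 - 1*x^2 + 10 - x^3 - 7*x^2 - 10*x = -x^3 - 8*x^2 - 9*x + 18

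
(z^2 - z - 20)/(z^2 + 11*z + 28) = (z - 5)/(z + 7)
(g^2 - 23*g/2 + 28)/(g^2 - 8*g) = (g - 7/2)/g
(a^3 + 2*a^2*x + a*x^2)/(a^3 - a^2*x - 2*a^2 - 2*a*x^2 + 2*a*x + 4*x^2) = a*(-a - x)/(-a^2 + 2*a*x + 2*a - 4*x)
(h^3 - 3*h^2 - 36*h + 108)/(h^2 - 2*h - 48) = (h^2 - 9*h + 18)/(h - 8)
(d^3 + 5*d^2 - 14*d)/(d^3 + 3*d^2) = (d^2 + 5*d - 14)/(d*(d + 3))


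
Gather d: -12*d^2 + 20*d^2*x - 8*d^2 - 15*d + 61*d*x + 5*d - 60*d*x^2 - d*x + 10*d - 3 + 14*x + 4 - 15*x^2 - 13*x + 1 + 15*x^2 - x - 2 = d^2*(20*x - 20) + d*(-60*x^2 + 60*x)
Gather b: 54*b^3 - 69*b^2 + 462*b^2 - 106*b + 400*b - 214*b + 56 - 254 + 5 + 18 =54*b^3 + 393*b^2 + 80*b - 175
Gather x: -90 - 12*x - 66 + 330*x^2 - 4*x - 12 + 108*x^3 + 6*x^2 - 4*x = 108*x^3 + 336*x^2 - 20*x - 168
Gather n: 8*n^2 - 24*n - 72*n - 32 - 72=8*n^2 - 96*n - 104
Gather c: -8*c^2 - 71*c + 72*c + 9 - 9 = -8*c^2 + c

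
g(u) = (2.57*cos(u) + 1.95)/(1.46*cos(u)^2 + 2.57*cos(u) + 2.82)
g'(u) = (2.92*sin(u)*cos(u) + 2.57*sin(u))*(2.57*cos(u) + 1.95)/(1.46*cos(u)^2 + 2.57*cos(u) + 2.82)^2 - 2.57*sin(u)/(1.46*cos(u)^2 + 2.57*cos(u) + 2.82) = (3.7522*cos(u)^2 + 5.694*cos(u) - 2.2359)*sin(u)/(2.1316*cos(u)^4 + 7.5044*cos(u)^3 + 14.8393*cos(u)^2 + 14.4948*cos(u) + 7.9524)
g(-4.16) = 0.32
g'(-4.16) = -1.02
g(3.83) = -0.02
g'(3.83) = 0.96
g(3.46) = -0.29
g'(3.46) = 0.46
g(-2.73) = -0.24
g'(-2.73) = 0.60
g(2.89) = -0.32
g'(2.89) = -0.36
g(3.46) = -0.29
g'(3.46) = 0.46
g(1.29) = 0.73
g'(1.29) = -0.03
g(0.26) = 0.66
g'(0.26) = 0.04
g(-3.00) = -0.35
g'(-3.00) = 0.20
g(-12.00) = 0.68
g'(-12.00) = 0.08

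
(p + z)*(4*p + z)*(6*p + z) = 24*p^3 + 34*p^2*z + 11*p*z^2 + z^3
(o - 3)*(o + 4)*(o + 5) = o^3 + 6*o^2 - 7*o - 60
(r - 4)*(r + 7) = r^2 + 3*r - 28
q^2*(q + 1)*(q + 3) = q^4 + 4*q^3 + 3*q^2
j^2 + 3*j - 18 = (j - 3)*(j + 6)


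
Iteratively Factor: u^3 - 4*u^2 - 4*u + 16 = (u - 4)*(u^2 - 4) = (u - 4)*(u + 2)*(u - 2)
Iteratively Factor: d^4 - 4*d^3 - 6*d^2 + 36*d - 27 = (d - 3)*(d^3 - d^2 - 9*d + 9) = (d - 3)*(d - 1)*(d^2 - 9) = (d - 3)^2*(d - 1)*(d + 3)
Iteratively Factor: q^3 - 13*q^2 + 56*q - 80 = (q - 5)*(q^2 - 8*q + 16) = (q - 5)*(q - 4)*(q - 4)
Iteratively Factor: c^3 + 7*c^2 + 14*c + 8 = (c + 1)*(c^2 + 6*c + 8) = (c + 1)*(c + 4)*(c + 2)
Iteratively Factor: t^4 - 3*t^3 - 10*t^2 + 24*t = (t - 4)*(t^3 + t^2 - 6*t) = (t - 4)*(t - 2)*(t^2 + 3*t) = (t - 4)*(t - 2)*(t + 3)*(t)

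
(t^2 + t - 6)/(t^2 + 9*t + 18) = (t - 2)/(t + 6)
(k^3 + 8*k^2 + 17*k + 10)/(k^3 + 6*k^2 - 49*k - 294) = (k^3 + 8*k^2 + 17*k + 10)/(k^3 + 6*k^2 - 49*k - 294)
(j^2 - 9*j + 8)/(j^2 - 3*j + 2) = (j - 8)/(j - 2)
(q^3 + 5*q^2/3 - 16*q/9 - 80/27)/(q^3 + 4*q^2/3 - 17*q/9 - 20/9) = (q + 4/3)/(q + 1)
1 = 1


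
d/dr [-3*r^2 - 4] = -6*r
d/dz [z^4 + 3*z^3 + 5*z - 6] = 4*z^3 + 9*z^2 + 5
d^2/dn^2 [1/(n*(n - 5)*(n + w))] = 2*(n^2*(n - 5)^2 + n^2*(n - 5)*(n + w) + n^2*(n + w)^2 + n*(n - 5)^2*(n + w) + n*(n - 5)*(n + w)^2 + (n - 5)^2*(n + w)^2)/(n^3*(n - 5)^3*(n + w)^3)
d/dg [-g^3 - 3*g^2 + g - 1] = -3*g^2 - 6*g + 1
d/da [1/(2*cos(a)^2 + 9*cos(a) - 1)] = (4*cos(a) + 9)*sin(a)/(9*cos(a) + cos(2*a))^2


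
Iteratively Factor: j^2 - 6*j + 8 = (j - 4)*(j - 2)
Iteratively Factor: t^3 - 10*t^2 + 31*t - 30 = (t - 3)*(t^2 - 7*t + 10) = (t - 3)*(t - 2)*(t - 5)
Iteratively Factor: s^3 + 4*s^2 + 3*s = (s + 1)*(s^2 + 3*s) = s*(s + 1)*(s + 3)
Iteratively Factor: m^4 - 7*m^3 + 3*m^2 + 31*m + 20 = (m - 5)*(m^3 - 2*m^2 - 7*m - 4) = (m - 5)*(m + 1)*(m^2 - 3*m - 4) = (m - 5)*(m - 4)*(m + 1)*(m + 1)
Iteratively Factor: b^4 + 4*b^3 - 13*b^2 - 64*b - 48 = (b + 1)*(b^3 + 3*b^2 - 16*b - 48) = (b - 4)*(b + 1)*(b^2 + 7*b + 12) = (b - 4)*(b + 1)*(b + 4)*(b + 3)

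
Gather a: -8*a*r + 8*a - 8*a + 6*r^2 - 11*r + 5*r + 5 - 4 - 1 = -8*a*r + 6*r^2 - 6*r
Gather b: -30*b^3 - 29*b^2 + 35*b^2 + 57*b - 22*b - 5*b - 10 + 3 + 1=-30*b^3 + 6*b^2 + 30*b - 6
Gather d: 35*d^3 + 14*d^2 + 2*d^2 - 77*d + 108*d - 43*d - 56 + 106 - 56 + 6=35*d^3 + 16*d^2 - 12*d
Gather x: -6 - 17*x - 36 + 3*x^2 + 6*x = 3*x^2 - 11*x - 42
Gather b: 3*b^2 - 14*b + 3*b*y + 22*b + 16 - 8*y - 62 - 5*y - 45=3*b^2 + b*(3*y + 8) - 13*y - 91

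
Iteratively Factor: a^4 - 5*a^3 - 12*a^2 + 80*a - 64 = (a + 4)*(a^3 - 9*a^2 + 24*a - 16) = (a - 1)*(a + 4)*(a^2 - 8*a + 16) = (a - 4)*(a - 1)*(a + 4)*(a - 4)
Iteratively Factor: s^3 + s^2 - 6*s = (s)*(s^2 + s - 6) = s*(s + 3)*(s - 2)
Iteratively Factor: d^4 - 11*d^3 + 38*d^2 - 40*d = (d - 4)*(d^3 - 7*d^2 + 10*d) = d*(d - 4)*(d^2 - 7*d + 10) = d*(d - 5)*(d - 4)*(d - 2)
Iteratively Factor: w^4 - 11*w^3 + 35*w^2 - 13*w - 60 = (w - 3)*(w^3 - 8*w^2 + 11*w + 20) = (w - 5)*(w - 3)*(w^2 - 3*w - 4) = (w - 5)*(w - 3)*(w + 1)*(w - 4)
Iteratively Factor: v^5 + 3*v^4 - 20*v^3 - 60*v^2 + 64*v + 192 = (v - 2)*(v^4 + 5*v^3 - 10*v^2 - 80*v - 96) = (v - 2)*(v + 4)*(v^3 + v^2 - 14*v - 24) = (v - 2)*(v + 2)*(v + 4)*(v^2 - v - 12) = (v - 4)*(v - 2)*(v + 2)*(v + 4)*(v + 3)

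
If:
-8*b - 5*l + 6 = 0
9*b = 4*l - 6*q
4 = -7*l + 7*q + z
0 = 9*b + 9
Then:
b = -1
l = 14/5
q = 101/30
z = 1/30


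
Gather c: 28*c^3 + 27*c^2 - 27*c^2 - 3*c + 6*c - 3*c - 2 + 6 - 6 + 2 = 28*c^3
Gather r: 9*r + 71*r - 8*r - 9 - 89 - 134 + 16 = 72*r - 216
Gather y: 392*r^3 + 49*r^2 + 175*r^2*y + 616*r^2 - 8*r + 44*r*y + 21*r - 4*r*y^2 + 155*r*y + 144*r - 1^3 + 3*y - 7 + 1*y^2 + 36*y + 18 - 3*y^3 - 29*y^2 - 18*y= 392*r^3 + 665*r^2 + 157*r - 3*y^3 + y^2*(-4*r - 28) + y*(175*r^2 + 199*r + 21) + 10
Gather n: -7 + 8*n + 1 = 8*n - 6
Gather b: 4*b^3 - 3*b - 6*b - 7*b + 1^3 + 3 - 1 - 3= 4*b^3 - 16*b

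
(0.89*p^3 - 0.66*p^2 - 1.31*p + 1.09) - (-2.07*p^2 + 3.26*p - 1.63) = 0.89*p^3 + 1.41*p^2 - 4.57*p + 2.72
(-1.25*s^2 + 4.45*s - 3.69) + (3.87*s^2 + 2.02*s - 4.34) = 2.62*s^2 + 6.47*s - 8.03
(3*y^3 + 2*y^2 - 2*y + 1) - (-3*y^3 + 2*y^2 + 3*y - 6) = 6*y^3 - 5*y + 7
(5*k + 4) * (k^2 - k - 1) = 5*k^3 - k^2 - 9*k - 4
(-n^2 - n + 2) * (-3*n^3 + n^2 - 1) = 3*n^5 + 2*n^4 - 7*n^3 + 3*n^2 + n - 2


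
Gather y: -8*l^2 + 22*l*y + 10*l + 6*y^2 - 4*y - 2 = -8*l^2 + 10*l + 6*y^2 + y*(22*l - 4) - 2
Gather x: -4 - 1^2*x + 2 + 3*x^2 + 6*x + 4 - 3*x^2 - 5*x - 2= 0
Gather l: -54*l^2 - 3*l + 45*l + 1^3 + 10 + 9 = -54*l^2 + 42*l + 20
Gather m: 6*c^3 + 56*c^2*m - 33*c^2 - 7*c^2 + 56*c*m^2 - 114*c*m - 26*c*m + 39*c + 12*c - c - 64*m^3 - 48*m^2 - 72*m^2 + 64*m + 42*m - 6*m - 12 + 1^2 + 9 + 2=6*c^3 - 40*c^2 + 50*c - 64*m^3 + m^2*(56*c - 120) + m*(56*c^2 - 140*c + 100)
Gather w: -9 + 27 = 18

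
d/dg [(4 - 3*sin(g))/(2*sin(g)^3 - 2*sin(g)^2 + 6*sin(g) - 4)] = (6*sin(g)^3 - 15*sin(g)^2 + 8*sin(g) - 6)*cos(g)/(2*(sin(g)^3 - sin(g)^2 + 3*sin(g) - 2)^2)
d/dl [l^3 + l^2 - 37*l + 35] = 3*l^2 + 2*l - 37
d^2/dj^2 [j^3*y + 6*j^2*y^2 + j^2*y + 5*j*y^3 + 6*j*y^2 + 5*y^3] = 2*y*(3*j + 6*y + 1)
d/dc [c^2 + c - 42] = 2*c + 1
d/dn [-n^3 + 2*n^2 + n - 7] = -3*n^2 + 4*n + 1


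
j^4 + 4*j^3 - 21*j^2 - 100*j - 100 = (j - 5)*(j + 2)^2*(j + 5)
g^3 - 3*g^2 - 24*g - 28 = (g - 7)*(g + 2)^2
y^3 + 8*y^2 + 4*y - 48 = (y - 2)*(y + 4)*(y + 6)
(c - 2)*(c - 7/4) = c^2 - 15*c/4 + 7/2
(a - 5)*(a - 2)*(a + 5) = a^3 - 2*a^2 - 25*a + 50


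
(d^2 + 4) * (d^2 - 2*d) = d^4 - 2*d^3 + 4*d^2 - 8*d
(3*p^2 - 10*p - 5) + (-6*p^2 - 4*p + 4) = -3*p^2 - 14*p - 1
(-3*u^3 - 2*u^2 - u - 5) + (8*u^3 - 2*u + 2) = 5*u^3 - 2*u^2 - 3*u - 3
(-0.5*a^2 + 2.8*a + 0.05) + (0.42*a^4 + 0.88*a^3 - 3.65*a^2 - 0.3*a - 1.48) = 0.42*a^4 + 0.88*a^3 - 4.15*a^2 + 2.5*a - 1.43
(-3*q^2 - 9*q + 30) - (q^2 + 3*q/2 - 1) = -4*q^2 - 21*q/2 + 31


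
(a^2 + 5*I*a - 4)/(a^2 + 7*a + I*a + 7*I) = (a + 4*I)/(a + 7)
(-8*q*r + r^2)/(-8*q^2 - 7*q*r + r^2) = r/(q + r)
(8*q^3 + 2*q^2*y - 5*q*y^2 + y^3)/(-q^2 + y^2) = (8*q^2 - 6*q*y + y^2)/(-q + y)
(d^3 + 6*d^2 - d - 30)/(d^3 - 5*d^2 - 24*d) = (d^2 + 3*d - 10)/(d*(d - 8))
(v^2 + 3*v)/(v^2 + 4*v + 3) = v/(v + 1)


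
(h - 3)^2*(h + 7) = h^3 + h^2 - 33*h + 63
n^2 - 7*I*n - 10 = (n - 5*I)*(n - 2*I)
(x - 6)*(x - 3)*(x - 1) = x^3 - 10*x^2 + 27*x - 18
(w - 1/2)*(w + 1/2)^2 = w^3 + w^2/2 - w/4 - 1/8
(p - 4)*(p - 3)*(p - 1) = p^3 - 8*p^2 + 19*p - 12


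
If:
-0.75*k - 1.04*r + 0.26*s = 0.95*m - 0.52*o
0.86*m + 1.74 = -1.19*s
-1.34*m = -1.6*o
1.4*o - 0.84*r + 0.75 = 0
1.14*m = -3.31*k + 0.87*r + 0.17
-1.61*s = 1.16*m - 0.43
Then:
No Solution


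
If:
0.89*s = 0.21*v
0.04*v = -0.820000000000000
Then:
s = -4.84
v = -20.50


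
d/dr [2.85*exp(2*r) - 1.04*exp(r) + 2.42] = (5.7*exp(r) - 1.04)*exp(r)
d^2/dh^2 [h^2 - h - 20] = 2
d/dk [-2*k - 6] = -2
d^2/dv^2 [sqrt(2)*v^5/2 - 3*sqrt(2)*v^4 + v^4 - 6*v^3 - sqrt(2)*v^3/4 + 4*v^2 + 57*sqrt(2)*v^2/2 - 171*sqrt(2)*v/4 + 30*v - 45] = 10*sqrt(2)*v^3 - 36*sqrt(2)*v^2 + 12*v^2 - 36*v - 3*sqrt(2)*v/2 + 8 + 57*sqrt(2)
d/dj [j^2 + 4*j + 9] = 2*j + 4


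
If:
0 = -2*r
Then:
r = 0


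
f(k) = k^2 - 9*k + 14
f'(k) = 2*k - 9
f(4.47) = -6.25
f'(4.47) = -0.06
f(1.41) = 3.30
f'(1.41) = -6.18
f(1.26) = 4.25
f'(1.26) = -6.48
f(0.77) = 7.66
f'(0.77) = -7.46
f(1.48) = 2.87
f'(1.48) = -6.04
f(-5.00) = 84.00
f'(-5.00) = -19.00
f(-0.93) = 23.23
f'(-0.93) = -10.86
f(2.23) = -1.10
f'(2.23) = -4.54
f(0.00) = 14.00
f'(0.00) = -9.00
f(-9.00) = 176.00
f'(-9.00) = -27.00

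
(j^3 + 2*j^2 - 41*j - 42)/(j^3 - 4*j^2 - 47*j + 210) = (j + 1)/(j - 5)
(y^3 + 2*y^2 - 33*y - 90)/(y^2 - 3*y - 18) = y + 5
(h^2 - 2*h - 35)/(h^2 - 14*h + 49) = (h + 5)/(h - 7)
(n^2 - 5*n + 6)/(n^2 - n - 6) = (n - 2)/(n + 2)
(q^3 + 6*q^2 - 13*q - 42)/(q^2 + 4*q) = (q^3 + 6*q^2 - 13*q - 42)/(q*(q + 4))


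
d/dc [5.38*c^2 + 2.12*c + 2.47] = 10.76*c + 2.12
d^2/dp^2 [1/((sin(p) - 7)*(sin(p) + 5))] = (-4*sin(p)^4 + 6*sin(p)^3 - 138*sin(p)^2 + 58*sin(p) + 78)/((sin(p) - 7)^3*(sin(p) + 5)^3)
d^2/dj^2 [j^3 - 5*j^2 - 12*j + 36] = 6*j - 10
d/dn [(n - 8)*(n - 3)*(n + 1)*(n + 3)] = 4*n^3 - 21*n^2 - 34*n + 63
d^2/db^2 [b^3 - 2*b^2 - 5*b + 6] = 6*b - 4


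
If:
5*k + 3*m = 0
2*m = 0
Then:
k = 0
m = 0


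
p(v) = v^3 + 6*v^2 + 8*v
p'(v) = 3*v^2 + 12*v + 8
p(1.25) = 21.33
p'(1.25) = 27.69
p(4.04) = 196.19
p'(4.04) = 105.44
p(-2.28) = 1.10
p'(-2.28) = -3.76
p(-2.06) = 0.24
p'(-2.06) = -3.99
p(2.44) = 69.77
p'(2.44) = 55.14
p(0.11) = 0.95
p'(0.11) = 9.36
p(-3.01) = 3.01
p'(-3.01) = -0.94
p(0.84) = 11.55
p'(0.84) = 20.20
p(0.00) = 0.00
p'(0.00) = 8.00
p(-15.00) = -2145.00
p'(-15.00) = 503.00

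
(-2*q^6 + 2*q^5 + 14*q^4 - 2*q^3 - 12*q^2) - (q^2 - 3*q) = -2*q^6 + 2*q^5 + 14*q^4 - 2*q^3 - 13*q^2 + 3*q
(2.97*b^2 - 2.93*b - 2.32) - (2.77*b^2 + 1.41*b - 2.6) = 0.2*b^2 - 4.34*b + 0.28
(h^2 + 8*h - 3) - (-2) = h^2 + 8*h - 1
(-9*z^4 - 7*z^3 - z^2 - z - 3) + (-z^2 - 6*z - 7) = -9*z^4 - 7*z^3 - 2*z^2 - 7*z - 10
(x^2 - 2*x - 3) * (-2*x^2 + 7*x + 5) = -2*x^4 + 11*x^3 - 3*x^2 - 31*x - 15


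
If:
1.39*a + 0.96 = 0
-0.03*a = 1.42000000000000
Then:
No Solution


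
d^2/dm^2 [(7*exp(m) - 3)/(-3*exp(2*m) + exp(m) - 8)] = (-63*exp(4*m) + 87*exp(3*m) + 981*exp(2*m) - 341*exp(m) - 424)*exp(m)/(27*exp(6*m) - 27*exp(5*m) + 225*exp(4*m) - 145*exp(3*m) + 600*exp(2*m) - 192*exp(m) + 512)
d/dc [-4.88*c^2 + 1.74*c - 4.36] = 1.74 - 9.76*c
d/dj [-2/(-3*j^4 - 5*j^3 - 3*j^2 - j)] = 2*(-12*j^3 - 15*j^2 - 6*j - 1)/(j^2*(3*j^3 + 5*j^2 + 3*j + 1)^2)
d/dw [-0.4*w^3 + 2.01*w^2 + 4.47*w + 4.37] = -1.2*w^2 + 4.02*w + 4.47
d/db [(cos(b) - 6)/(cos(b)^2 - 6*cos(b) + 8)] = (cos(b)^2 - 12*cos(b) + 28)*sin(b)/(cos(b)^2 - 6*cos(b) + 8)^2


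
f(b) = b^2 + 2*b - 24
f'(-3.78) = -5.56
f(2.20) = -14.76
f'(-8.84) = -15.68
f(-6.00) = 0.00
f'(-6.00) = -10.00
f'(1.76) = 5.52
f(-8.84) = 36.47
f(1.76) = -17.38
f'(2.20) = 6.40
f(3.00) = -9.00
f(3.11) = -8.11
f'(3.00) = 8.00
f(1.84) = -16.93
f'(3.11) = 8.22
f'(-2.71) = -3.42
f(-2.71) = -22.08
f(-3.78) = -17.27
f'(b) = 2*b + 2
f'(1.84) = 5.68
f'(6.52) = 15.04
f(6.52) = 31.55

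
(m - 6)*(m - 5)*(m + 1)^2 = m^4 - 9*m^3 + 9*m^2 + 49*m + 30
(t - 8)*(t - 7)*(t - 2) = t^3 - 17*t^2 + 86*t - 112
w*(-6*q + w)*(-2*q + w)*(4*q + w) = 48*q^3*w - 20*q^2*w^2 - 4*q*w^3 + w^4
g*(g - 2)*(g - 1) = g^3 - 3*g^2 + 2*g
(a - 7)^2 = a^2 - 14*a + 49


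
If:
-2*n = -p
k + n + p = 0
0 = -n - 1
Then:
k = 3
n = -1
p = -2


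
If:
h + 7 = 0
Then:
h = -7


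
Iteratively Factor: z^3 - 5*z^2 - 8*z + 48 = (z - 4)*(z^2 - z - 12) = (z - 4)*(z + 3)*(z - 4)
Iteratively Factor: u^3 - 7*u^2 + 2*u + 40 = (u - 5)*(u^2 - 2*u - 8) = (u - 5)*(u + 2)*(u - 4)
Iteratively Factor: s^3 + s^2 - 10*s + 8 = (s - 1)*(s^2 + 2*s - 8) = (s - 2)*(s - 1)*(s + 4)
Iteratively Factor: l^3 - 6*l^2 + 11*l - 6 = (l - 3)*(l^2 - 3*l + 2) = (l - 3)*(l - 2)*(l - 1)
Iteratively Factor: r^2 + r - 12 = (r + 4)*(r - 3)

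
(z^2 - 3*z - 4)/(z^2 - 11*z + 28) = (z + 1)/(z - 7)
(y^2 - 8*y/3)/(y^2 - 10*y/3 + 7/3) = y*(3*y - 8)/(3*y^2 - 10*y + 7)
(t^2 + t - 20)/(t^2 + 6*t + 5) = (t - 4)/(t + 1)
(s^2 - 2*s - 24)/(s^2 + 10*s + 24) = (s - 6)/(s + 6)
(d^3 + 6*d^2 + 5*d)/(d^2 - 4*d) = (d^2 + 6*d + 5)/(d - 4)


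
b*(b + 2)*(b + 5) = b^3 + 7*b^2 + 10*b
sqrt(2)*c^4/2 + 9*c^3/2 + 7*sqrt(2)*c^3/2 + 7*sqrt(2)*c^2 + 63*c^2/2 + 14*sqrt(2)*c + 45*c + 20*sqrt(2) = (c + 5)*(c + sqrt(2)/2)*(c + 4*sqrt(2))*(sqrt(2)*c/2 + sqrt(2))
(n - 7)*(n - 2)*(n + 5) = n^3 - 4*n^2 - 31*n + 70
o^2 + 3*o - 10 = (o - 2)*(o + 5)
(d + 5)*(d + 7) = d^2 + 12*d + 35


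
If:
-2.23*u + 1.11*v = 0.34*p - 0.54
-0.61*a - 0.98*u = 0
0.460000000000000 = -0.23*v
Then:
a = -1.60655737704918*u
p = -6.55882352941176*u - 4.94117647058824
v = -2.00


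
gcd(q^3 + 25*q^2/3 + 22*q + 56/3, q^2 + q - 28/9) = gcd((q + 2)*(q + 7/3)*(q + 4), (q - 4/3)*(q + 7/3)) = q + 7/3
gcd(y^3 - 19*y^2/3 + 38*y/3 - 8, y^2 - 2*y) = y - 2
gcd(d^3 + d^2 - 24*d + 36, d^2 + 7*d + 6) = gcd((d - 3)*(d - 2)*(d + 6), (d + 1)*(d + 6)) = d + 6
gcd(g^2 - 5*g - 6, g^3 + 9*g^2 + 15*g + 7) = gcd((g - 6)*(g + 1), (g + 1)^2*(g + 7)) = g + 1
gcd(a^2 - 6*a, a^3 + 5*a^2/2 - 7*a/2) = a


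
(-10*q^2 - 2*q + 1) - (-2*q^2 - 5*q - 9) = -8*q^2 + 3*q + 10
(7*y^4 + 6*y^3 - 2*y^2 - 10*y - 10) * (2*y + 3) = 14*y^5 + 33*y^4 + 14*y^3 - 26*y^2 - 50*y - 30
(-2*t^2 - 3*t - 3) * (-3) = 6*t^2 + 9*t + 9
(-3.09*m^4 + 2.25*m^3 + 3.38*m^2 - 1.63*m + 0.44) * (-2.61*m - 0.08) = 8.0649*m^5 - 5.6253*m^4 - 9.0018*m^3 + 3.9839*m^2 - 1.018*m - 0.0352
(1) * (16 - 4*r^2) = 16 - 4*r^2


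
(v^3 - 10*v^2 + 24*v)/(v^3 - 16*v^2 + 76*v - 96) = v*(v - 4)/(v^2 - 10*v + 16)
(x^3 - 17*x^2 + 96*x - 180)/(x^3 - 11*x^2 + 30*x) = (x - 6)/x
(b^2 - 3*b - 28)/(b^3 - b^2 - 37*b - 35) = (b + 4)/(b^2 + 6*b + 5)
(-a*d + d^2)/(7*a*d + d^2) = (-a + d)/(7*a + d)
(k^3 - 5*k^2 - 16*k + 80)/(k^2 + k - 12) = (k^2 - 9*k + 20)/(k - 3)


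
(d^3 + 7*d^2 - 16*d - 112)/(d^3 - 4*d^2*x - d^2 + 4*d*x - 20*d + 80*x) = (-d^2 - 3*d + 28)/(-d^2 + 4*d*x + 5*d - 20*x)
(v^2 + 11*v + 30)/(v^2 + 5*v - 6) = (v + 5)/(v - 1)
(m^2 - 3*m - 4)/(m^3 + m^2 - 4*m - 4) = (m - 4)/(m^2 - 4)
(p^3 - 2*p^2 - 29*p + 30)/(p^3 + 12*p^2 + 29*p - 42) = (p^2 - p - 30)/(p^2 + 13*p + 42)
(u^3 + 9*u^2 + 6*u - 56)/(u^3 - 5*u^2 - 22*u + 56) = (u + 7)/(u - 7)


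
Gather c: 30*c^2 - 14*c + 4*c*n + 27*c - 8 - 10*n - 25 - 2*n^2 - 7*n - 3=30*c^2 + c*(4*n + 13) - 2*n^2 - 17*n - 36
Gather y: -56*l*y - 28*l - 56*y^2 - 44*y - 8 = -28*l - 56*y^2 + y*(-56*l - 44) - 8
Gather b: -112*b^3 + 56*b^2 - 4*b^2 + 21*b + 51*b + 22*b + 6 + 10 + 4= -112*b^3 + 52*b^2 + 94*b + 20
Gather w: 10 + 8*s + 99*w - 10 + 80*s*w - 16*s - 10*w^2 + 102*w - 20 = -8*s - 10*w^2 + w*(80*s + 201) - 20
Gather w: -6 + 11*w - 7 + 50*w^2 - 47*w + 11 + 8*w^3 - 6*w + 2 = 8*w^3 + 50*w^2 - 42*w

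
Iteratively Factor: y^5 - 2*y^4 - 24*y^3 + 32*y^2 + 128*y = (y + 2)*(y^4 - 4*y^3 - 16*y^2 + 64*y) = (y + 2)*(y + 4)*(y^3 - 8*y^2 + 16*y) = y*(y + 2)*(y + 4)*(y^2 - 8*y + 16) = y*(y - 4)*(y + 2)*(y + 4)*(y - 4)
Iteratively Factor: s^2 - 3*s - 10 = (s - 5)*(s + 2)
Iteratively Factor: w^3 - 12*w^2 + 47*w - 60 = (w - 5)*(w^2 - 7*w + 12) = (w - 5)*(w - 3)*(w - 4)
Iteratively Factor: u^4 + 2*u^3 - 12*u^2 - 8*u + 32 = (u + 4)*(u^3 - 2*u^2 - 4*u + 8) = (u - 2)*(u + 4)*(u^2 - 4) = (u - 2)*(u + 2)*(u + 4)*(u - 2)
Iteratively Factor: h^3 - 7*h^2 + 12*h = (h)*(h^2 - 7*h + 12) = h*(h - 3)*(h - 4)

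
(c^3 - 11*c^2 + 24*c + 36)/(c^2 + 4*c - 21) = (c^3 - 11*c^2 + 24*c + 36)/(c^2 + 4*c - 21)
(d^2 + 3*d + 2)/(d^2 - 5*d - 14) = (d + 1)/(d - 7)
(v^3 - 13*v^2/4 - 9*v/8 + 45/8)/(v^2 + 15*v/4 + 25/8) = (2*v^2 - 9*v + 9)/(2*v + 5)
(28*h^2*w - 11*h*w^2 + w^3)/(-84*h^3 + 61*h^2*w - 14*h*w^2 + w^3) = w/(-3*h + w)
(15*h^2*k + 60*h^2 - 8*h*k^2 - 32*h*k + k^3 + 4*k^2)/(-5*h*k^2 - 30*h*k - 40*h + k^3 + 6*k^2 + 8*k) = (-3*h + k)/(k + 2)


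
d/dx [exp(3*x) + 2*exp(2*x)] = (3*exp(x) + 4)*exp(2*x)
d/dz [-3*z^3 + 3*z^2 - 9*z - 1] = -9*z^2 + 6*z - 9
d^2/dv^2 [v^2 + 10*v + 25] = 2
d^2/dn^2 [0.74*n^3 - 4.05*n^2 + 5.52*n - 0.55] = 4.44*n - 8.1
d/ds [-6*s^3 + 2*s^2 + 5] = 2*s*(2 - 9*s)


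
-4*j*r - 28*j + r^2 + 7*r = (-4*j + r)*(r + 7)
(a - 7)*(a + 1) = a^2 - 6*a - 7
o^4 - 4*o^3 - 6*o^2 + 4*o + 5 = (o - 5)*(o - 1)*(o + 1)^2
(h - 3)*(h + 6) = h^2 + 3*h - 18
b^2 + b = b*(b + 1)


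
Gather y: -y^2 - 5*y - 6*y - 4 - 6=-y^2 - 11*y - 10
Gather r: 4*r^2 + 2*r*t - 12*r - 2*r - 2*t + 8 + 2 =4*r^2 + r*(2*t - 14) - 2*t + 10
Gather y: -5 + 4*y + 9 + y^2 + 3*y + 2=y^2 + 7*y + 6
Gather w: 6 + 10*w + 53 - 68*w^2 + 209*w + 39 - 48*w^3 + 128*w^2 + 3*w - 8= -48*w^3 + 60*w^2 + 222*w + 90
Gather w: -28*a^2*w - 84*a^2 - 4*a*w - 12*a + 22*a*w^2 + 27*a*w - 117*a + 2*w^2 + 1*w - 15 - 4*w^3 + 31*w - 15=-84*a^2 - 129*a - 4*w^3 + w^2*(22*a + 2) + w*(-28*a^2 + 23*a + 32) - 30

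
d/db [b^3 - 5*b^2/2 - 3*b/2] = 3*b^2 - 5*b - 3/2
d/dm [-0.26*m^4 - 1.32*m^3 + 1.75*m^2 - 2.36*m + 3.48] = -1.04*m^3 - 3.96*m^2 + 3.5*m - 2.36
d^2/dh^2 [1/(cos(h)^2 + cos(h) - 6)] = (-4*sin(h)^4 + 27*sin(h)^2 - 9*cos(h)/4 - 3*cos(3*h)/4 - 9)/((cos(h) - 2)^3*(cos(h) + 3)^3)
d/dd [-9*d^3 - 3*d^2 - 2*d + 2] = -27*d^2 - 6*d - 2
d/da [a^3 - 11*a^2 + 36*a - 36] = 3*a^2 - 22*a + 36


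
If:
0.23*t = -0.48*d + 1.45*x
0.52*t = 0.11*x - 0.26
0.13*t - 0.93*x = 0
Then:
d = 0.03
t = -0.52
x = -0.07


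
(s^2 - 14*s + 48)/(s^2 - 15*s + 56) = (s - 6)/(s - 7)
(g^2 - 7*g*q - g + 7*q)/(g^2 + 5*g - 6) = (g - 7*q)/(g + 6)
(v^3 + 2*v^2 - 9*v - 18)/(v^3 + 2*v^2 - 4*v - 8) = (v^2 - 9)/(v^2 - 4)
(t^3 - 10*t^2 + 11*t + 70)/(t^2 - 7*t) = t - 3 - 10/t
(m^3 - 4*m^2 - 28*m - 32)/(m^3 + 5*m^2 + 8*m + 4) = (m - 8)/(m + 1)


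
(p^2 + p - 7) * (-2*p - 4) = -2*p^3 - 6*p^2 + 10*p + 28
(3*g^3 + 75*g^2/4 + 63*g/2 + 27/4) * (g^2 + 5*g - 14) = 3*g^5 + 135*g^4/4 + 333*g^3/4 - 393*g^2/4 - 1629*g/4 - 189/2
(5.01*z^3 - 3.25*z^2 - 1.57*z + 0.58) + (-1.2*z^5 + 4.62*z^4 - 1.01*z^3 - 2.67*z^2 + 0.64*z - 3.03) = -1.2*z^5 + 4.62*z^4 + 4.0*z^3 - 5.92*z^2 - 0.93*z - 2.45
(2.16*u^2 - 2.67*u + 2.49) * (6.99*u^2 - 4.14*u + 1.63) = 15.0984*u^4 - 27.6057*u^3 + 31.9797*u^2 - 14.6607*u + 4.0587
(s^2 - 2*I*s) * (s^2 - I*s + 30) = s^4 - 3*I*s^3 + 28*s^2 - 60*I*s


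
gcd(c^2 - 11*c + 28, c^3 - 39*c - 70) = c - 7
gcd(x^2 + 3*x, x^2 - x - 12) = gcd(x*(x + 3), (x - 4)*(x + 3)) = x + 3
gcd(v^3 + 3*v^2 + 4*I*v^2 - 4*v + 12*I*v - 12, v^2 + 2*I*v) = v + 2*I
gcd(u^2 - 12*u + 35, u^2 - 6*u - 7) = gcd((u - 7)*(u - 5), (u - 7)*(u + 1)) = u - 7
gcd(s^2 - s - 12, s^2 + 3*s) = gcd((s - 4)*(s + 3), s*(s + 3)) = s + 3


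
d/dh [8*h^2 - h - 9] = 16*h - 1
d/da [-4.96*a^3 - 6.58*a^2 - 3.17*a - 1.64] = -14.88*a^2 - 13.16*a - 3.17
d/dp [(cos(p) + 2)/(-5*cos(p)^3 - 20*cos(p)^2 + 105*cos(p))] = 2*(-cos(p)^3 - 5*cos(p)^2 - 8*cos(p) + 21)*sin(p)/(5*(cos(p) - 3)^2*(cos(p) + 7)^2*cos(p)^2)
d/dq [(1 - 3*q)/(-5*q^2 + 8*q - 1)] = 5*(-3*q^2 + 2*q - 1)/(25*q^4 - 80*q^3 + 74*q^2 - 16*q + 1)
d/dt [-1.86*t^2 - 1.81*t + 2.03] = -3.72*t - 1.81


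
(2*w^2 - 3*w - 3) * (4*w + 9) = 8*w^3 + 6*w^2 - 39*w - 27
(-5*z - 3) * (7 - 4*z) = 20*z^2 - 23*z - 21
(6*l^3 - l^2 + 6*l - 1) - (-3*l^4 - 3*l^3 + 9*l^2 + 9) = 3*l^4 + 9*l^3 - 10*l^2 + 6*l - 10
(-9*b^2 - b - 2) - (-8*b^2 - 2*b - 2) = -b^2 + b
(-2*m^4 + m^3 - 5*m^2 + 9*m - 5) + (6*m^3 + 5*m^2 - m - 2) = -2*m^4 + 7*m^3 + 8*m - 7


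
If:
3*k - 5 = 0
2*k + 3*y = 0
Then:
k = 5/3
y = -10/9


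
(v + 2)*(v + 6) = v^2 + 8*v + 12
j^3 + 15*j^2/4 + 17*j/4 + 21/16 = (j + 1/2)*(j + 3/2)*(j + 7/4)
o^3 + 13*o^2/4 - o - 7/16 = (o - 1/2)*(o + 1/4)*(o + 7/2)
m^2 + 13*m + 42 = (m + 6)*(m + 7)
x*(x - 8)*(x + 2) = x^3 - 6*x^2 - 16*x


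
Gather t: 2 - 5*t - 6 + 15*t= 10*t - 4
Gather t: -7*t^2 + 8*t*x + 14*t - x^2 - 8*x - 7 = -7*t^2 + t*(8*x + 14) - x^2 - 8*x - 7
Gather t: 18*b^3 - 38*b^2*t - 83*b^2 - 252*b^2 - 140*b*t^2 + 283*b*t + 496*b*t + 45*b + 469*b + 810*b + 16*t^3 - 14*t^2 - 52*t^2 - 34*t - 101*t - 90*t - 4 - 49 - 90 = 18*b^3 - 335*b^2 + 1324*b + 16*t^3 + t^2*(-140*b - 66) + t*(-38*b^2 + 779*b - 225) - 143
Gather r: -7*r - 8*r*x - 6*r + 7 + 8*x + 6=r*(-8*x - 13) + 8*x + 13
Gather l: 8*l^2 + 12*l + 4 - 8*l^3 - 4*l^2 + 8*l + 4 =-8*l^3 + 4*l^2 + 20*l + 8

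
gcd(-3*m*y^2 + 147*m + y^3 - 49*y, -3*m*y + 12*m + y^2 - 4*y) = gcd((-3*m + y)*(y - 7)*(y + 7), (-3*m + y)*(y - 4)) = -3*m + y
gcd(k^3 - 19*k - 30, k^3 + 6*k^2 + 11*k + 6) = k^2 + 5*k + 6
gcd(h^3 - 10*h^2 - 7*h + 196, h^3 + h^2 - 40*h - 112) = h^2 - 3*h - 28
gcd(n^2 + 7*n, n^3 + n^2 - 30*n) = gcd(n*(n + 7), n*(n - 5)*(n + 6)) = n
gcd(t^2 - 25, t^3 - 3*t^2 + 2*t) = 1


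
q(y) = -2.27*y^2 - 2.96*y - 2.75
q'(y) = -4.54*y - 2.96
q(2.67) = -26.84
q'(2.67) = -15.08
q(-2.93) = -13.56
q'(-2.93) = 10.34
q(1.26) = -10.08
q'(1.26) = -8.68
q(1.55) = -12.79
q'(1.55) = -10.00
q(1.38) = -11.16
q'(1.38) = -9.23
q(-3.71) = -23.01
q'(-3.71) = 13.88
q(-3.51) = -20.33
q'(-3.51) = 12.98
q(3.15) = -34.60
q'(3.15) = -17.26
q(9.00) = -213.26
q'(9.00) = -43.82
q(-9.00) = -159.98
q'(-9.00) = 37.90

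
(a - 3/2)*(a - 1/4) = a^2 - 7*a/4 + 3/8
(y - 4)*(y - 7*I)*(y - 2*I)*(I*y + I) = I*y^4 + 9*y^3 - 3*I*y^3 - 27*y^2 - 18*I*y^2 - 36*y + 42*I*y + 56*I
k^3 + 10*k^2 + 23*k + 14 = (k + 1)*(k + 2)*(k + 7)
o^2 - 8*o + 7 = (o - 7)*(o - 1)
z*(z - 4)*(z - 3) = z^3 - 7*z^2 + 12*z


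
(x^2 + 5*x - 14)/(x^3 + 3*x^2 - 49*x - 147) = (x - 2)/(x^2 - 4*x - 21)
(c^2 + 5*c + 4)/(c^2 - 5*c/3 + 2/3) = 3*(c^2 + 5*c + 4)/(3*c^2 - 5*c + 2)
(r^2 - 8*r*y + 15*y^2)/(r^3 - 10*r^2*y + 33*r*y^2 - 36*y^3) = (r - 5*y)/(r^2 - 7*r*y + 12*y^2)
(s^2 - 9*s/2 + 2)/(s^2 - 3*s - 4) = (s - 1/2)/(s + 1)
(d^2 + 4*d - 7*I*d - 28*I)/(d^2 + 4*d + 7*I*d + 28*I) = (d - 7*I)/(d + 7*I)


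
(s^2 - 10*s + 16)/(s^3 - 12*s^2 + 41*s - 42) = (s - 8)/(s^2 - 10*s + 21)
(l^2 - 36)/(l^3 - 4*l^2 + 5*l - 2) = (l^2 - 36)/(l^3 - 4*l^2 + 5*l - 2)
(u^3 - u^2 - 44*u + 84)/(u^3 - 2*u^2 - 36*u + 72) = (u + 7)/(u + 6)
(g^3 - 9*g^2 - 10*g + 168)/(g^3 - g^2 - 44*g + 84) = (g^2 - 3*g - 28)/(g^2 + 5*g - 14)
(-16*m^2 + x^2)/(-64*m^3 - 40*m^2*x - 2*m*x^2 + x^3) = (-4*m + x)/(-16*m^2 - 6*m*x + x^2)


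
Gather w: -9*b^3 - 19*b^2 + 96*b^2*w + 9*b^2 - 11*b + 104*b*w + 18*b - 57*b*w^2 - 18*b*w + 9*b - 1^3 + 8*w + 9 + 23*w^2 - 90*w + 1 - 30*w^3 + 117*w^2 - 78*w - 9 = -9*b^3 - 10*b^2 + 16*b - 30*w^3 + w^2*(140 - 57*b) + w*(96*b^2 + 86*b - 160)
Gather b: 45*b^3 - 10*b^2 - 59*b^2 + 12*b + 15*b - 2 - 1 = 45*b^3 - 69*b^2 + 27*b - 3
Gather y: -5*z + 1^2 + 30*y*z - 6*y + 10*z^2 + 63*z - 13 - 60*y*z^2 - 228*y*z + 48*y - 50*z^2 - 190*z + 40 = y*(-60*z^2 - 198*z + 42) - 40*z^2 - 132*z + 28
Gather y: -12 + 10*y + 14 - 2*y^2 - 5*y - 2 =-2*y^2 + 5*y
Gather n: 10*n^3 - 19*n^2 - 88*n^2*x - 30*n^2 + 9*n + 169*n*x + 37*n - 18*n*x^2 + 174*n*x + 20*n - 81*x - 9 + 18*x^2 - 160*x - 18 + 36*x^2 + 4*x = 10*n^3 + n^2*(-88*x - 49) + n*(-18*x^2 + 343*x + 66) + 54*x^2 - 237*x - 27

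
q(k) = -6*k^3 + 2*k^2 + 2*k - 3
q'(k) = -18*k^2 + 4*k + 2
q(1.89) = -32.58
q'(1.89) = -54.74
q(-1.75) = 31.78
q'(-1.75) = -60.12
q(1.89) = -32.58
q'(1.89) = -54.74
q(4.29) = -431.33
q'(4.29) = -312.11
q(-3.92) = 381.31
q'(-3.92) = -290.28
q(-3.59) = 293.21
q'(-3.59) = -244.35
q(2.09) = -44.86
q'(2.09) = -68.27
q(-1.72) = 30.01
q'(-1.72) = -58.13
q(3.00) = -141.00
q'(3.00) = -148.00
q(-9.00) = 4515.00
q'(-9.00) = -1492.00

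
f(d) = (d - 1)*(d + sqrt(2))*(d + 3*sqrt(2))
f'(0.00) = 0.34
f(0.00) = -6.00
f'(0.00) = 0.34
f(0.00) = -6.00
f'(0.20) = 2.33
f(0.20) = -5.74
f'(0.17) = 2.01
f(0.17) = -5.80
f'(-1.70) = -6.82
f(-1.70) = 1.96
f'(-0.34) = -2.48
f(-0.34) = -5.62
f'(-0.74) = -4.91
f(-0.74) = -4.11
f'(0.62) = 7.27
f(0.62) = -3.76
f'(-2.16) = -5.78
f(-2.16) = 4.91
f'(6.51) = 188.12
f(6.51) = 469.49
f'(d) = (d - 1)*(d + sqrt(2)) + (d - 1)*(d + 3*sqrt(2)) + (d + sqrt(2))*(d + 3*sqrt(2))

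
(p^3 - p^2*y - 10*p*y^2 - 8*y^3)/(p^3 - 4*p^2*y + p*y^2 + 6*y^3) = (p^2 - 2*p*y - 8*y^2)/(p^2 - 5*p*y + 6*y^2)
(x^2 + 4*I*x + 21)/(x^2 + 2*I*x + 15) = (x + 7*I)/(x + 5*I)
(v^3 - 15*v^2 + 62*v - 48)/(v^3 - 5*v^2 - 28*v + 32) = (v - 6)/(v + 4)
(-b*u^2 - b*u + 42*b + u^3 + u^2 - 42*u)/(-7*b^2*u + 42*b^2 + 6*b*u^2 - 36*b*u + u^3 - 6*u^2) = (u + 7)/(7*b + u)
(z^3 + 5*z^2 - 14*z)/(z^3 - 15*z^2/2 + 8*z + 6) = 2*z*(z + 7)/(2*z^2 - 11*z - 6)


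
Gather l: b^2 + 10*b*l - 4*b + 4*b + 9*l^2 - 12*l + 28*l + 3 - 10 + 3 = b^2 + 9*l^2 + l*(10*b + 16) - 4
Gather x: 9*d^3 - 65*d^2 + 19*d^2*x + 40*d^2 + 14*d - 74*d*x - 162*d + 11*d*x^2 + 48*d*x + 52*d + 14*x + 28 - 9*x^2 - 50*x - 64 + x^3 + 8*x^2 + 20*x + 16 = 9*d^3 - 25*d^2 - 96*d + x^3 + x^2*(11*d - 1) + x*(19*d^2 - 26*d - 16) - 20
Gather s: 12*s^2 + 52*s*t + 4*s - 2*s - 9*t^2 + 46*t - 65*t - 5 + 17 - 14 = 12*s^2 + s*(52*t + 2) - 9*t^2 - 19*t - 2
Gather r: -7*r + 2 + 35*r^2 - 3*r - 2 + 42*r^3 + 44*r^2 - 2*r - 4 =42*r^3 + 79*r^2 - 12*r - 4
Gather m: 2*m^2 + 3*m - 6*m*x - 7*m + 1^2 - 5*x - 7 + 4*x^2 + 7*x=2*m^2 + m*(-6*x - 4) + 4*x^2 + 2*x - 6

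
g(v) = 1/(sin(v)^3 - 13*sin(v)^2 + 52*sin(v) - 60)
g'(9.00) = 0.02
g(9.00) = -0.02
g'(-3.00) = 0.01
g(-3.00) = -0.01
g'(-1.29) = -0.00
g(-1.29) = -0.01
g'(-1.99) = 0.00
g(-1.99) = -0.01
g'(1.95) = 0.02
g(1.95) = -0.05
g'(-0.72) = -0.01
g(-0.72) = -0.01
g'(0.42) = -0.02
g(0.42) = -0.02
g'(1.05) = -0.03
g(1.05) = -0.04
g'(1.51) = -0.00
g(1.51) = -0.05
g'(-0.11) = -0.01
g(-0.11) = -0.02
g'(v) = (-3*sin(v)^2*cos(v) + 26*sin(v)*cos(v) - 52*cos(v))/(sin(v)^3 - 13*sin(v)^2 + 52*sin(v) - 60)^2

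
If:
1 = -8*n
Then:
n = -1/8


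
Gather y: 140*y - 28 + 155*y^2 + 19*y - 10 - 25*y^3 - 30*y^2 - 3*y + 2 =-25*y^3 + 125*y^2 + 156*y - 36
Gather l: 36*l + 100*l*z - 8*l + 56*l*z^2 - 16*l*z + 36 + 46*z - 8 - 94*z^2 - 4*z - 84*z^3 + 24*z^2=l*(56*z^2 + 84*z + 28) - 84*z^3 - 70*z^2 + 42*z + 28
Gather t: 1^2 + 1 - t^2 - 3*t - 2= -t^2 - 3*t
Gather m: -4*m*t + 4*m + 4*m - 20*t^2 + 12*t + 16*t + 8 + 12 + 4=m*(8 - 4*t) - 20*t^2 + 28*t + 24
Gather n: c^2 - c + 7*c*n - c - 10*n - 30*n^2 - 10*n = c^2 - 2*c - 30*n^2 + n*(7*c - 20)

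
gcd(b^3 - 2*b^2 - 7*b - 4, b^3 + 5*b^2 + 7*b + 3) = b^2 + 2*b + 1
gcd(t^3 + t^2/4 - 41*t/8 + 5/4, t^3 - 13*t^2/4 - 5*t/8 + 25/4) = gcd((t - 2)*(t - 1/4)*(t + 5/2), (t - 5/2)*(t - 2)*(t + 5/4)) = t - 2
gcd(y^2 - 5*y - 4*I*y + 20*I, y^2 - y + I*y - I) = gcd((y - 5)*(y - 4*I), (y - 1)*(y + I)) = 1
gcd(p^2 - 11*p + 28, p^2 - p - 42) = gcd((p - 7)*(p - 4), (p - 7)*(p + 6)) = p - 7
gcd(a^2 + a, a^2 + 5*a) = a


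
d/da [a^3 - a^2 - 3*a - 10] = 3*a^2 - 2*a - 3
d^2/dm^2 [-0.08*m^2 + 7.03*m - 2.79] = -0.160000000000000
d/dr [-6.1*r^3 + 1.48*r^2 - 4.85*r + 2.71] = -18.3*r^2 + 2.96*r - 4.85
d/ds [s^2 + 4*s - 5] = 2*s + 4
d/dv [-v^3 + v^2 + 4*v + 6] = -3*v^2 + 2*v + 4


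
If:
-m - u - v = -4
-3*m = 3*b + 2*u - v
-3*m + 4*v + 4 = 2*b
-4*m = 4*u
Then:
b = -8/7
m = 52/7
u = -52/7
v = 4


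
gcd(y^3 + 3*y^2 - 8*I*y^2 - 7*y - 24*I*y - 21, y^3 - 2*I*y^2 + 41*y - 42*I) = y^2 - 8*I*y - 7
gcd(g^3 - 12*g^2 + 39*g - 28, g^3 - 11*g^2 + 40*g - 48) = g - 4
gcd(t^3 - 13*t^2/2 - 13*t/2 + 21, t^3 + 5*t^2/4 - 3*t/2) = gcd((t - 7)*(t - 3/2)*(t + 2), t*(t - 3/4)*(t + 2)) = t + 2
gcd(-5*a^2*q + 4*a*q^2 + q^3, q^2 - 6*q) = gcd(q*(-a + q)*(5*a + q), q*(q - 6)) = q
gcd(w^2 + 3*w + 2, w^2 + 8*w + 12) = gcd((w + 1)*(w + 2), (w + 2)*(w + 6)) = w + 2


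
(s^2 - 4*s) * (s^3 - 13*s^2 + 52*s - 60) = s^5 - 17*s^4 + 104*s^3 - 268*s^2 + 240*s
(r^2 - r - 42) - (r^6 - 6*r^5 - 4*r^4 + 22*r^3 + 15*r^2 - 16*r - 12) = -r^6 + 6*r^5 + 4*r^4 - 22*r^3 - 14*r^2 + 15*r - 30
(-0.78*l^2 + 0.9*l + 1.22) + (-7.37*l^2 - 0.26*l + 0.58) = -8.15*l^2 + 0.64*l + 1.8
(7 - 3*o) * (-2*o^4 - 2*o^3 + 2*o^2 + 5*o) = 6*o^5 - 8*o^4 - 20*o^3 - o^2 + 35*o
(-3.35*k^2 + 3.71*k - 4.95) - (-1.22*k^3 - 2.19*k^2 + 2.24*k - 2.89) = 1.22*k^3 - 1.16*k^2 + 1.47*k - 2.06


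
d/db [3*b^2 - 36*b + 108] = 6*b - 36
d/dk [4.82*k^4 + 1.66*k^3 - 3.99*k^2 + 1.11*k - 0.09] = 19.28*k^3 + 4.98*k^2 - 7.98*k + 1.11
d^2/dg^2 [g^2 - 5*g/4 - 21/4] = 2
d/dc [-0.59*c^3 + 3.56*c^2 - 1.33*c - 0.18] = -1.77*c^2 + 7.12*c - 1.33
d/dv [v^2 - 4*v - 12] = 2*v - 4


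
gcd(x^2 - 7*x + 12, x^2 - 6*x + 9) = x - 3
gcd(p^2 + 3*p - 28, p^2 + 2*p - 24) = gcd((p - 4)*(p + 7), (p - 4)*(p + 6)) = p - 4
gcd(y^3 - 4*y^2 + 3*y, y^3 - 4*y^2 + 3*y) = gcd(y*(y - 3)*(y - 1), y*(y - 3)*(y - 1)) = y^3 - 4*y^2 + 3*y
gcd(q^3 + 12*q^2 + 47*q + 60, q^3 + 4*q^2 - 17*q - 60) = q^2 + 8*q + 15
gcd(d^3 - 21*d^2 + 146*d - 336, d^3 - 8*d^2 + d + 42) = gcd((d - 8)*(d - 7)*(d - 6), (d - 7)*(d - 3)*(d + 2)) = d - 7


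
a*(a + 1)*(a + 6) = a^3 + 7*a^2 + 6*a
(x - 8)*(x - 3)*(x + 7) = x^3 - 4*x^2 - 53*x + 168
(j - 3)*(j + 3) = j^2 - 9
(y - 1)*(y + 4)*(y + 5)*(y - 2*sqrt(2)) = y^4 - 2*sqrt(2)*y^3 + 8*y^3 - 16*sqrt(2)*y^2 + 11*y^2 - 22*sqrt(2)*y - 20*y + 40*sqrt(2)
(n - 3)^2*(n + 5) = n^3 - n^2 - 21*n + 45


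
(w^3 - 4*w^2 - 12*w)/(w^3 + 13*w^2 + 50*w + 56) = w*(w - 6)/(w^2 + 11*w + 28)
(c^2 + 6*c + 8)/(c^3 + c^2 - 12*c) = (c + 2)/(c*(c - 3))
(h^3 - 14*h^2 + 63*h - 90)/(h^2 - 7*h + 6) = (h^2 - 8*h + 15)/(h - 1)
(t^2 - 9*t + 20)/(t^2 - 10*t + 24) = (t - 5)/(t - 6)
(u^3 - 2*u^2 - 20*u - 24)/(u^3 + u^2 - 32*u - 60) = (u + 2)/(u + 5)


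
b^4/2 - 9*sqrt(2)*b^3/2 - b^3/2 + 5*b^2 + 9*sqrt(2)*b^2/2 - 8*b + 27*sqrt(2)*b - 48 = (b/2 + 1)*(b - 3)*(b - 8*sqrt(2))*(b - sqrt(2))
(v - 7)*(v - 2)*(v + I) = v^3 - 9*v^2 + I*v^2 + 14*v - 9*I*v + 14*I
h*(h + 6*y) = h^2 + 6*h*y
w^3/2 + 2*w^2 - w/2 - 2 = (w/2 + 1/2)*(w - 1)*(w + 4)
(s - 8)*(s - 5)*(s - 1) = s^3 - 14*s^2 + 53*s - 40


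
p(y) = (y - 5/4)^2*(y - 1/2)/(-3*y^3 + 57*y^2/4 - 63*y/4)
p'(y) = (y - 5/4)^2*(y - 1/2)*(9*y^2 - 57*y/2 + 63/4)/(-3*y^3 + 57*y^2/4 - 63*y/4)^2 + (y - 5/4)^2/(-3*y^3 + 57*y^2/4 - 63*y/4) + (y - 1/2)*(2*y - 5/2)/(-3*y^3 + 57*y^2/4 - 63*y/4) = (224*y^4 - 624*y^3 + 6*y^2 + 950*y - 525)/(24*y^2*(16*y^4 - 152*y^3 + 529*y^2 - 798*y + 441))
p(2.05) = 0.57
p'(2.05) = 0.21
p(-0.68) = -0.24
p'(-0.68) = -0.07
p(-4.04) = -0.26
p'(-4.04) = 0.01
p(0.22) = 0.11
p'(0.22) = -0.96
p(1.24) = -0.00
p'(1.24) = 0.00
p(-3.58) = -0.25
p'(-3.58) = 0.01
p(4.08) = -0.93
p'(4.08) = 0.57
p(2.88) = 5.40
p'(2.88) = 47.22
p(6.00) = -0.54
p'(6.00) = 0.07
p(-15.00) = -0.30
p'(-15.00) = 0.00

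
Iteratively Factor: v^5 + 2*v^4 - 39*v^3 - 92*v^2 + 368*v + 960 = (v - 4)*(v^4 + 6*v^3 - 15*v^2 - 152*v - 240) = (v - 5)*(v - 4)*(v^3 + 11*v^2 + 40*v + 48) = (v - 5)*(v - 4)*(v + 4)*(v^2 + 7*v + 12) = (v - 5)*(v - 4)*(v + 3)*(v + 4)*(v + 4)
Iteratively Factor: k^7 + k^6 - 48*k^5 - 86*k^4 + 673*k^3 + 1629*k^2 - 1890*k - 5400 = (k - 2)*(k^6 + 3*k^5 - 42*k^4 - 170*k^3 + 333*k^2 + 2295*k + 2700) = (k - 2)*(k + 3)*(k^5 - 42*k^3 - 44*k^2 + 465*k + 900) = (k - 2)*(k + 3)^2*(k^4 - 3*k^3 - 33*k^2 + 55*k + 300) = (k - 5)*(k - 2)*(k + 3)^2*(k^3 + 2*k^2 - 23*k - 60) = (k - 5)*(k - 2)*(k + 3)^2*(k + 4)*(k^2 - 2*k - 15) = (k - 5)*(k - 2)*(k + 3)^3*(k + 4)*(k - 5)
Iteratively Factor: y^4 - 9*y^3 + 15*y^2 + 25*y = (y - 5)*(y^3 - 4*y^2 - 5*y) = y*(y - 5)*(y^2 - 4*y - 5) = y*(y - 5)*(y + 1)*(y - 5)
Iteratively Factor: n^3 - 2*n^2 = (n)*(n^2 - 2*n) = n*(n - 2)*(n)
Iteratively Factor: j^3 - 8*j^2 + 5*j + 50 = (j - 5)*(j^2 - 3*j - 10) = (j - 5)*(j + 2)*(j - 5)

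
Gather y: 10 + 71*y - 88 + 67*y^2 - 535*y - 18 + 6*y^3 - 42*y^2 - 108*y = 6*y^3 + 25*y^2 - 572*y - 96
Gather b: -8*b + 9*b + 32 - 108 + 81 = b + 5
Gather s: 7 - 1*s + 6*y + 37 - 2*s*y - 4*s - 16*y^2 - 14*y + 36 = s*(-2*y - 5) - 16*y^2 - 8*y + 80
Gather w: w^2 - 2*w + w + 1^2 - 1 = w^2 - w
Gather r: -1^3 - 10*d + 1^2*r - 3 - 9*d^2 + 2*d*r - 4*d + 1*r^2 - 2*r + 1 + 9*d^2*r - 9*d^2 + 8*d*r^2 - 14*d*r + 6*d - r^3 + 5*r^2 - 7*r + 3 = -18*d^2 - 8*d - r^3 + r^2*(8*d + 6) + r*(9*d^2 - 12*d - 8)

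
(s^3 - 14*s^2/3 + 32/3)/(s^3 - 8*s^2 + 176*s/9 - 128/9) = 3*(3*s^2 - 2*s - 8)/(9*s^2 - 36*s + 32)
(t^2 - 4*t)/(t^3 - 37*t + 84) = t/(t^2 + 4*t - 21)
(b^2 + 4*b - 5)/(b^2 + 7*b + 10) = (b - 1)/(b + 2)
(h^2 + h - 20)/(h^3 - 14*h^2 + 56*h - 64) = (h + 5)/(h^2 - 10*h + 16)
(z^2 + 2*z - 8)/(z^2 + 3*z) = (z^2 + 2*z - 8)/(z*(z + 3))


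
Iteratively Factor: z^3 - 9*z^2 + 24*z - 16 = (z - 4)*(z^2 - 5*z + 4) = (z - 4)^2*(z - 1)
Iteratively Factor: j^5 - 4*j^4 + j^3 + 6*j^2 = (j - 3)*(j^4 - j^3 - 2*j^2) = (j - 3)*(j + 1)*(j^3 - 2*j^2) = j*(j - 3)*(j + 1)*(j^2 - 2*j) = j*(j - 3)*(j - 2)*(j + 1)*(j)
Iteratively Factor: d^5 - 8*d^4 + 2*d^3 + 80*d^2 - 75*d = (d - 5)*(d^4 - 3*d^3 - 13*d^2 + 15*d) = (d - 5)*(d - 1)*(d^3 - 2*d^2 - 15*d) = (d - 5)*(d - 1)*(d + 3)*(d^2 - 5*d) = d*(d - 5)*(d - 1)*(d + 3)*(d - 5)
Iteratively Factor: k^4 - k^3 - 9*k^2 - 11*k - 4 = (k + 1)*(k^3 - 2*k^2 - 7*k - 4) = (k + 1)^2*(k^2 - 3*k - 4) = (k + 1)^3*(k - 4)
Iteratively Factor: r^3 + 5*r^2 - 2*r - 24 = (r + 3)*(r^2 + 2*r - 8) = (r + 3)*(r + 4)*(r - 2)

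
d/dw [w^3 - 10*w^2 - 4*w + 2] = 3*w^2 - 20*w - 4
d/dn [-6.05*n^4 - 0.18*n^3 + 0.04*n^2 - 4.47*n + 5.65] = -24.2*n^3 - 0.54*n^2 + 0.08*n - 4.47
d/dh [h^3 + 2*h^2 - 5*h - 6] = 3*h^2 + 4*h - 5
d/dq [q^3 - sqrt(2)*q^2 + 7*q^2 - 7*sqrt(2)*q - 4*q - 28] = 3*q^2 - 2*sqrt(2)*q + 14*q - 7*sqrt(2) - 4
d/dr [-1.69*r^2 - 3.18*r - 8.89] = -3.38*r - 3.18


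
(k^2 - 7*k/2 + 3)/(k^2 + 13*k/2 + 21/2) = (2*k^2 - 7*k + 6)/(2*k^2 + 13*k + 21)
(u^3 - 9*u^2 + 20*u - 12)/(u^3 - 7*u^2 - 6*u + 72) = (u^2 - 3*u + 2)/(u^2 - u - 12)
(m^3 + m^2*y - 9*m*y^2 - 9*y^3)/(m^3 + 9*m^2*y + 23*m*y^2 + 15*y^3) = (m - 3*y)/(m + 5*y)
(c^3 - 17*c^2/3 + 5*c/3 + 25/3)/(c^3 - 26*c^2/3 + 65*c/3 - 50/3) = (c + 1)/(c - 2)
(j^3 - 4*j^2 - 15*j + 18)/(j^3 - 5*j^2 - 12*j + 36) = (j - 1)/(j - 2)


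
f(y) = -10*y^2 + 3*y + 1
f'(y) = 3 - 20*y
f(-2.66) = -77.74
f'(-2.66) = 56.20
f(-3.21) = -111.67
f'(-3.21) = 67.20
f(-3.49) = -131.27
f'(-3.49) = 72.80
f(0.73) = -2.14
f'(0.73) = -11.60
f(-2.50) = -69.00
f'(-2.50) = 53.00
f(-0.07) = 0.74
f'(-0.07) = 4.40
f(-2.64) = -76.62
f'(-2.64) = 55.80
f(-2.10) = -49.40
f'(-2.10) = 45.00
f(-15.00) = -2294.00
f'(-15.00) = 303.00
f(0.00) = 1.00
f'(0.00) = 3.00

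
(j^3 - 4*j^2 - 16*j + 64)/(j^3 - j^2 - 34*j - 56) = (j^2 - 8*j + 16)/(j^2 - 5*j - 14)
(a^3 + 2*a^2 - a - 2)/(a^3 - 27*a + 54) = (a^3 + 2*a^2 - a - 2)/(a^3 - 27*a + 54)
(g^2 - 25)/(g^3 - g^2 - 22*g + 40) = (g - 5)/(g^2 - 6*g + 8)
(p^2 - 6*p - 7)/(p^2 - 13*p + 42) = (p + 1)/(p - 6)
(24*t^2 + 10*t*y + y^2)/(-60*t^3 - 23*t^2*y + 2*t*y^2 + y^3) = (6*t + y)/(-15*t^2 - 2*t*y + y^2)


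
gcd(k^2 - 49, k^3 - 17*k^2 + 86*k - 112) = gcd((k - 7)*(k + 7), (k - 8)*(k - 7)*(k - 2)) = k - 7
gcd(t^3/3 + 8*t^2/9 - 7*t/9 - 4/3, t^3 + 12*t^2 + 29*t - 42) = 1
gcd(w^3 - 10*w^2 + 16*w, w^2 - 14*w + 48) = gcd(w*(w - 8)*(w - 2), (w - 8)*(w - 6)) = w - 8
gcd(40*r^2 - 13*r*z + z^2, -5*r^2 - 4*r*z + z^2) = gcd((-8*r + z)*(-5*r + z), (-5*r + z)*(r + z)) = -5*r + z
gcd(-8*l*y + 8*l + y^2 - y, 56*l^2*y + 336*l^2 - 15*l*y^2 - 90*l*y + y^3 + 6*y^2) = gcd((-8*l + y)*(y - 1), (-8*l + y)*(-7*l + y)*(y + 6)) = -8*l + y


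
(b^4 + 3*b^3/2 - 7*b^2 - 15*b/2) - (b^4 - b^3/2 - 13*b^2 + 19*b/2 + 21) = 2*b^3 + 6*b^2 - 17*b - 21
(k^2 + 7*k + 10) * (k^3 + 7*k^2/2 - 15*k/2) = k^5 + 21*k^4/2 + 27*k^3 - 35*k^2/2 - 75*k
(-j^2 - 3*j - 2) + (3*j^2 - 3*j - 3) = 2*j^2 - 6*j - 5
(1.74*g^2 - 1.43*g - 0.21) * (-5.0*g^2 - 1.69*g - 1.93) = -8.7*g^4 + 4.2094*g^3 + 0.108499999999999*g^2 + 3.1148*g + 0.4053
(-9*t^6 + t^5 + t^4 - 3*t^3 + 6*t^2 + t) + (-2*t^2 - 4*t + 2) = -9*t^6 + t^5 + t^4 - 3*t^3 + 4*t^2 - 3*t + 2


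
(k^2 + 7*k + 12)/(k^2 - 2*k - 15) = (k + 4)/(k - 5)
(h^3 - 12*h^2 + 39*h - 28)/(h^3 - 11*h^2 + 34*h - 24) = (h - 7)/(h - 6)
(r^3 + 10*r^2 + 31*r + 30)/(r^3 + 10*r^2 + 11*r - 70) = (r^2 + 5*r + 6)/(r^2 + 5*r - 14)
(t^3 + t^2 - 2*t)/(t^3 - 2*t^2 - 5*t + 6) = t/(t - 3)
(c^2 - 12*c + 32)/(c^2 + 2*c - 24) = (c - 8)/(c + 6)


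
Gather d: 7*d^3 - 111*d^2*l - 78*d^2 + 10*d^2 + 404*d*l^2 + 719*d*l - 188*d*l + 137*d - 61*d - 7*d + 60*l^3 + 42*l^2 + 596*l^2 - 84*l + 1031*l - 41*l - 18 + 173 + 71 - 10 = 7*d^3 + d^2*(-111*l - 68) + d*(404*l^2 + 531*l + 69) + 60*l^3 + 638*l^2 + 906*l + 216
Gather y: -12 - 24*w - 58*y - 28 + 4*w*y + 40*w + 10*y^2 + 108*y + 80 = 16*w + 10*y^2 + y*(4*w + 50) + 40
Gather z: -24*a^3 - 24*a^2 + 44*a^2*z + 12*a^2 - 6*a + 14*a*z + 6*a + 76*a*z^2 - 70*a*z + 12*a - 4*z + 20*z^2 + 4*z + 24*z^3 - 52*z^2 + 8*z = -24*a^3 - 12*a^2 + 12*a + 24*z^3 + z^2*(76*a - 32) + z*(44*a^2 - 56*a + 8)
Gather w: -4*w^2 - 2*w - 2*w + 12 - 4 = -4*w^2 - 4*w + 8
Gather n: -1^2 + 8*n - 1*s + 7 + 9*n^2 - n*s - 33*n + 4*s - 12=9*n^2 + n*(-s - 25) + 3*s - 6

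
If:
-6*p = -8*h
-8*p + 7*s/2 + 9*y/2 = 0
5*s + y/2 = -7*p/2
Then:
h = 249*y/836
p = 83*y/209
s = -79*y/209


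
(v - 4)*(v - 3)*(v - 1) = v^3 - 8*v^2 + 19*v - 12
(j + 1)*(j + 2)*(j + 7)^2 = j^4 + 17*j^3 + 93*j^2 + 175*j + 98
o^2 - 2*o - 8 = (o - 4)*(o + 2)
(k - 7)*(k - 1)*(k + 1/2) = k^3 - 15*k^2/2 + 3*k + 7/2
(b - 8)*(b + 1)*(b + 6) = b^3 - b^2 - 50*b - 48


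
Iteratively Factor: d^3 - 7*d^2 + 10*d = (d)*(d^2 - 7*d + 10) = d*(d - 2)*(d - 5)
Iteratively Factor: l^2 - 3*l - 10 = (l - 5)*(l + 2)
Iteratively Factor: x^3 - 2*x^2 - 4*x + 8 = (x + 2)*(x^2 - 4*x + 4) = (x - 2)*(x + 2)*(x - 2)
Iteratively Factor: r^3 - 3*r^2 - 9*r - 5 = (r + 1)*(r^2 - 4*r - 5) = (r - 5)*(r + 1)*(r + 1)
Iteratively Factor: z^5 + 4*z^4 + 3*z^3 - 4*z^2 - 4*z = (z - 1)*(z^4 + 5*z^3 + 8*z^2 + 4*z) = (z - 1)*(z + 1)*(z^3 + 4*z^2 + 4*z) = z*(z - 1)*(z + 1)*(z^2 + 4*z + 4) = z*(z - 1)*(z + 1)*(z + 2)*(z + 2)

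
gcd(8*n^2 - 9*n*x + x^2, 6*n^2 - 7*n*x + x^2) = -n + x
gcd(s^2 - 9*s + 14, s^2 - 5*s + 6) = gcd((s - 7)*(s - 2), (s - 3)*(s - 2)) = s - 2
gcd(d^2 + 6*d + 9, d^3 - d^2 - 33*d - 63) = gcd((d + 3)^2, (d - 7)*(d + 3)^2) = d^2 + 6*d + 9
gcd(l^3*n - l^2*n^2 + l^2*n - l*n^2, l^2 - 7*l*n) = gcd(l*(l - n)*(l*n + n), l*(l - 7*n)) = l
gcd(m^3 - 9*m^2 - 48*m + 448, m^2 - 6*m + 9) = 1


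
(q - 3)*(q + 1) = q^2 - 2*q - 3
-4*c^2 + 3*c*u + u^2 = (-c + u)*(4*c + u)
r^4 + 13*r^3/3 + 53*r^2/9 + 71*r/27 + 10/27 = (r + 1/3)^2*(r + 5/3)*(r + 2)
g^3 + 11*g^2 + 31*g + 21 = (g + 1)*(g + 3)*(g + 7)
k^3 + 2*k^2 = k^2*(k + 2)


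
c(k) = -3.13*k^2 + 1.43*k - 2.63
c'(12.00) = -73.69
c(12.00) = -436.19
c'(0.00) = 1.43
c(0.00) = -2.63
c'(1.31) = -6.77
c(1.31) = -6.13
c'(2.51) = -14.28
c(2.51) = -18.76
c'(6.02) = -36.26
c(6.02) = -107.45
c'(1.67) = -9.02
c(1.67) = -8.97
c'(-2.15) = 14.89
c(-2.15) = -20.17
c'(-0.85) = 6.75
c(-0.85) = -6.11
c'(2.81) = -16.16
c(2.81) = -23.33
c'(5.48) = -32.87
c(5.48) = -88.79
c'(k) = 1.43 - 6.26*k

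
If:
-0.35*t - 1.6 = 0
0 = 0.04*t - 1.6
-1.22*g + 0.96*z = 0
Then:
No Solution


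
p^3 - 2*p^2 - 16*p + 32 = (p - 4)*(p - 2)*(p + 4)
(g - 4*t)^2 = g^2 - 8*g*t + 16*t^2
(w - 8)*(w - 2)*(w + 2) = w^3 - 8*w^2 - 4*w + 32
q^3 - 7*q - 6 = (q - 3)*(q + 1)*(q + 2)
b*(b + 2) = b^2 + 2*b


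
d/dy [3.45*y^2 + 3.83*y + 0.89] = 6.9*y + 3.83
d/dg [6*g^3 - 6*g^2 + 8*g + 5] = 18*g^2 - 12*g + 8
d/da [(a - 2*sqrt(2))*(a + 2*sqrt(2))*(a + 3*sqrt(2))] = 3*a^2 + 6*sqrt(2)*a - 8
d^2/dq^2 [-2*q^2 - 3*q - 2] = -4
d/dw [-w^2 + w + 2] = 1 - 2*w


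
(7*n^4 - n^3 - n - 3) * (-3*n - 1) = -21*n^5 - 4*n^4 + n^3 + 3*n^2 + 10*n + 3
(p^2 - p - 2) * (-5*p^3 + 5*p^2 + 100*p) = -5*p^5 + 10*p^4 + 105*p^3 - 110*p^2 - 200*p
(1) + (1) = 2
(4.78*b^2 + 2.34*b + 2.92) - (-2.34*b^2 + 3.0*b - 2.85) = 7.12*b^2 - 0.66*b + 5.77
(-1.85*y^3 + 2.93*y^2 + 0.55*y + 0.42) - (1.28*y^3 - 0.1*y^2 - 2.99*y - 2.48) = -3.13*y^3 + 3.03*y^2 + 3.54*y + 2.9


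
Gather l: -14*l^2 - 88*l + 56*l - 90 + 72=-14*l^2 - 32*l - 18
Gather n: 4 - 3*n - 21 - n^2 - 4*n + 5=-n^2 - 7*n - 12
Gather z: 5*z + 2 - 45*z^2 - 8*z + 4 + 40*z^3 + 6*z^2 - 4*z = 40*z^3 - 39*z^2 - 7*z + 6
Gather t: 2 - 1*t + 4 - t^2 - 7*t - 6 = -t^2 - 8*t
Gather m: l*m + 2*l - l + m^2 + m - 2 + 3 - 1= l + m^2 + m*(l + 1)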